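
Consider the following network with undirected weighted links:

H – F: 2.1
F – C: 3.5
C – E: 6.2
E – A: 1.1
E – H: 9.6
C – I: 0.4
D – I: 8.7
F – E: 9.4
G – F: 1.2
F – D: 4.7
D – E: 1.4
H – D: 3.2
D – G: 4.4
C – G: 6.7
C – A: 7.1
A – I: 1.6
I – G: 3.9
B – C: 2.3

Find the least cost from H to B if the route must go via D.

10

Shortest H→D: H → D = 3.2
Best D to B: D → E → A → I → C → B costing 6.8
Total via D: 3.2 + 6.8 = 10.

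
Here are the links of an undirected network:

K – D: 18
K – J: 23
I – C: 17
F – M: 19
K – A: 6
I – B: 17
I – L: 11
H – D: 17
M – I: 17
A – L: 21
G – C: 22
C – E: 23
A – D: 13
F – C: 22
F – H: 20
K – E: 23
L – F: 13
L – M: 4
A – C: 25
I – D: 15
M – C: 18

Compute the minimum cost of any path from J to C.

Running Dijkstra from J:
J: 0
K: 23  (via J)
A: 29  (via K)
D: 41  (via K)
E: 46  (via K)
L: 50  (via A)
C: 54  (via A)
Shortest route: J–K–A–C = 54.

54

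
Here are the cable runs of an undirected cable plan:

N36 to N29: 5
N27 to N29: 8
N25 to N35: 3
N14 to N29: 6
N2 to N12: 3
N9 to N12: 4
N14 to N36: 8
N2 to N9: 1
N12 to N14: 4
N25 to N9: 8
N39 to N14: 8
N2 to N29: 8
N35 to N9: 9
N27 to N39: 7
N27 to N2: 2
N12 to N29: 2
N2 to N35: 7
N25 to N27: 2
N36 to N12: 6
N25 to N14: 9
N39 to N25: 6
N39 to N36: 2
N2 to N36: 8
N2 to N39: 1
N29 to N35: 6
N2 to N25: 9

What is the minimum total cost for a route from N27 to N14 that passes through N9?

11

Shortest N27→N9: N27–N2–N9 = 3
Best N9 to N14: N9–N12–N14 costing 8
Total via N9: 3 + 8 = 11.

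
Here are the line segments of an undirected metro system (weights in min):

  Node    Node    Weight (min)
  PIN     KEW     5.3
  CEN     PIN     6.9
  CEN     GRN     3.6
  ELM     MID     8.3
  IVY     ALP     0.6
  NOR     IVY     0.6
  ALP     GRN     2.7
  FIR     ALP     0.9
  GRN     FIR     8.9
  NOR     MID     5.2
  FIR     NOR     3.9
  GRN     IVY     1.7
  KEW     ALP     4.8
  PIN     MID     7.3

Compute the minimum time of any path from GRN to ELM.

Compare a few routes:
GRN → ALP → IVY → NOR → MID → ELM: 2.7+0.6+0.6+5.2+8.3 = 17.4
GRN → IVY → ALP → FIR → NOR → MID → ELM: 1.7+0.6+0.9+3.9+5.2+8.3 = 20.6
GRN → IVY → NOR → MID → ELM: 1.7+0.6+5.2+8.3 = 15.8
The minimum is 15.8 min via GRN → IVY → NOR → MID → ELM.

15.8 min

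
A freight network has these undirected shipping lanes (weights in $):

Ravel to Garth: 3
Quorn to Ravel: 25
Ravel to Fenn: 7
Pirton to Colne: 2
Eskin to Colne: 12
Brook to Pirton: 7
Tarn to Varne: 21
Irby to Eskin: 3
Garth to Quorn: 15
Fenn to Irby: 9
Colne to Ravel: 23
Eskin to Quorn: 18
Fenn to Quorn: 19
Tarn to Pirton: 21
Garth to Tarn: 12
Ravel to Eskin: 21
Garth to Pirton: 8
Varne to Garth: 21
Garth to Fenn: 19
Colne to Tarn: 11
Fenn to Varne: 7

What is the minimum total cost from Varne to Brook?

Compare a few routes:
Varne - Garth - Pirton - Brook: 21+8+7 = 36
Varne - Fenn - Ravel - Garth - Pirton - Brook: 7+7+3+8+7 = 32
The minimum is $32 via Varne - Fenn - Ravel - Garth - Pirton - Brook.

$32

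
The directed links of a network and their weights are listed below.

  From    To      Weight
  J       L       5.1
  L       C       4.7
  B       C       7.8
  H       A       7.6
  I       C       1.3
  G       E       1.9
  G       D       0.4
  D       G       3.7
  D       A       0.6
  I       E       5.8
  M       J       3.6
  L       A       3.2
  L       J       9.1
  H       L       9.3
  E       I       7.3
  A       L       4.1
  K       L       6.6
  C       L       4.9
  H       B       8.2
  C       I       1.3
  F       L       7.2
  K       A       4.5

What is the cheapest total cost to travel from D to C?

Enumerating some paths:
D - G - E - I - C: 3.7+1.9+7.3+1.3 = 14.2
D - A - L - C: 0.6+4.1+4.7 = 9.4
The minimum is 9.4 via D - A - L - C.

9.4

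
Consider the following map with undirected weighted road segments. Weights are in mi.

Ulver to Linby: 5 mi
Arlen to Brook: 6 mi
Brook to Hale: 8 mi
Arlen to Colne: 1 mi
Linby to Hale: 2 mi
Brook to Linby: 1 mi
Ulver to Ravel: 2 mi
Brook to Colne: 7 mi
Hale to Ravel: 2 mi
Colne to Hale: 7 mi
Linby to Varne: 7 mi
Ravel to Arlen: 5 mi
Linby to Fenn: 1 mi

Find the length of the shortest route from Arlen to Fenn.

8 mi

Candidate routes:
Arlen - Colne - Hale - Linby - Fenn: 1+7+2+1 = 11
Arlen - Brook - Linby - Fenn: 6+1+1 = 8
Arlen - Ravel - Hale - Linby - Fenn: 5+2+2+1 = 10
Arlen - Colne - Brook - Linby - Fenn: 1+7+1+1 = 10
Cheapest is Arlen - Brook - Linby - Fenn at 8 mi.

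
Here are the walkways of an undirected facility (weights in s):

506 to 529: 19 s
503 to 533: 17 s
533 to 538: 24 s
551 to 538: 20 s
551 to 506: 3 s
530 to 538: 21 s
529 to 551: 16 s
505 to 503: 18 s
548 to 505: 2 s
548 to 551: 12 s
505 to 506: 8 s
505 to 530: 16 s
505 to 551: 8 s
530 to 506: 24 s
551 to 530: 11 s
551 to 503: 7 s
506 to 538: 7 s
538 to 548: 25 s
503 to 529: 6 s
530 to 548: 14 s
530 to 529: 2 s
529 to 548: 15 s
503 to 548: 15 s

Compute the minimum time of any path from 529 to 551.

Enumerating some paths:
529 - 551: 16 = 16
529 - 506 - 551: 19+3 = 22
529 - 548 - 505 - 551: 15+2+8 = 25
529 - 530 - 551: 2+11 = 13
Cheapest is 529 - 530 - 551 at 13 s.

13 s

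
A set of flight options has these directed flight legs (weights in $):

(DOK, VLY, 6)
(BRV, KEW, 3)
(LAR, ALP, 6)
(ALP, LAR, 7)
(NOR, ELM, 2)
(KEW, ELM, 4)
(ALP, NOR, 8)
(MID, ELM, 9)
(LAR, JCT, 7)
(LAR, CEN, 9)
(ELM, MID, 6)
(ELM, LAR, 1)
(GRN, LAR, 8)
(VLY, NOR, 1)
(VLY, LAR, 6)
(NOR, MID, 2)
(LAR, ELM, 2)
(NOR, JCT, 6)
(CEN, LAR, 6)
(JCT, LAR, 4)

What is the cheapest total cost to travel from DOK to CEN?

Settle nodes by increasing distance from DOK:
DOK: 0
VLY: 6  (via DOK)
NOR: 7  (via VLY)
MID: 9  (via NOR)
ELM: 9  (via NOR)
LAR: 10  (via ELM)
JCT: 13  (via NOR)
ALP: 16  (via LAR)
CEN: 19  (via LAR)
Shortest route: DOK–VLY–NOR–ELM–LAR–CEN = $19.

$19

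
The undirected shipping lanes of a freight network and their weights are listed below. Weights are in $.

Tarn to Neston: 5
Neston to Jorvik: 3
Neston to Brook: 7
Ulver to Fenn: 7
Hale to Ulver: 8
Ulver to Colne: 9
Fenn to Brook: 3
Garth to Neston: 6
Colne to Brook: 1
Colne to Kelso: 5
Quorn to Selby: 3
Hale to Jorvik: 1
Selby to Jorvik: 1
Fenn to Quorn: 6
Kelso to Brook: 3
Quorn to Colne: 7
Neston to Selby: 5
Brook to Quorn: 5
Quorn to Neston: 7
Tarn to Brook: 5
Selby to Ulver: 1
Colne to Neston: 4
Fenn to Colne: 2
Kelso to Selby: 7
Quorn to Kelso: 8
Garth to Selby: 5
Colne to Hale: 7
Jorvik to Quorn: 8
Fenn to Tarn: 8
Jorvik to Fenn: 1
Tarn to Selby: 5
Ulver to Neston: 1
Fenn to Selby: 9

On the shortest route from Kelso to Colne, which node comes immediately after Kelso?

Candidate routes:
Kelso → Colne: 5 = 5
Kelso → Brook → Colne: 3+1 = 4
Cheapest is Kelso → Brook → Colne at $4.
So from Kelso the first move is to Brook.

Brook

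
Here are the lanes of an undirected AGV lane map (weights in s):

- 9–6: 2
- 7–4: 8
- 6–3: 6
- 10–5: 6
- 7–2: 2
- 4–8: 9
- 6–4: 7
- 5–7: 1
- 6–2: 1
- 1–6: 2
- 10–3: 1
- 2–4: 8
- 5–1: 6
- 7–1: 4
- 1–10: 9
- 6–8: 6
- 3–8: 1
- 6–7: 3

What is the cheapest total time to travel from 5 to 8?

8 s

Settle nodes by increasing distance from 5:
5: 0
7: 1  (via 5)
2: 3  (via 7)
6: 4  (via 7)
1: 5  (via 7)
9: 6  (via 6)
10: 6  (via 5)
3: 7  (via 10)
8: 8  (via 3)
Shortest route: 5–10–3–8 = 8 s.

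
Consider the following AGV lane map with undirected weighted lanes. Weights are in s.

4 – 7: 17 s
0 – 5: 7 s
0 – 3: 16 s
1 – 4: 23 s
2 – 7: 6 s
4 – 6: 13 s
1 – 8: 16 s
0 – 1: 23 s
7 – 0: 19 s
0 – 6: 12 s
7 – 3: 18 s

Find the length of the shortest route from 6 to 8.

Settle nodes by increasing distance from 6:
6: 0
0: 12  (via 6)
4: 13  (via 6)
5: 19  (via 0)
3: 28  (via 0)
7: 30  (via 4)
1: 35  (via 0)
2: 36  (via 7)
8: 51  (via 1)
Shortest route: 6–0–1–8 = 51 s.

51 s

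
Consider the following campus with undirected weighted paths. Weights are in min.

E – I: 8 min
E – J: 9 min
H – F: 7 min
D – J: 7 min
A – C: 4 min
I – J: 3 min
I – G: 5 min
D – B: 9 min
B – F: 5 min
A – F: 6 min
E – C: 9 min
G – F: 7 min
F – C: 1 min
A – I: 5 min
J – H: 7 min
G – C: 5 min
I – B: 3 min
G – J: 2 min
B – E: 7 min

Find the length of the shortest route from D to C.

Running Dijkstra from D:
D: 0
J: 7  (via D)
B: 9  (via D)
G: 9  (via J)
I: 10  (via J)
C: 14  (via G)
Shortest route: D–J–G–C = 14 min.

14 min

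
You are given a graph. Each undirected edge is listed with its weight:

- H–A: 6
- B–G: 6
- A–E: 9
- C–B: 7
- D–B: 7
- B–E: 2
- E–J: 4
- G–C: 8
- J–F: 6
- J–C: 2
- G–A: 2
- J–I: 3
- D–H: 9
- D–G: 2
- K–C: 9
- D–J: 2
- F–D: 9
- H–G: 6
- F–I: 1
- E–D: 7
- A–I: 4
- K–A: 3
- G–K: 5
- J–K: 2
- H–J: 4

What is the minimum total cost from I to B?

9

Running Dijkstra from I:
I: 0
F: 1  (via I)
J: 3  (via I)
A: 4  (via I)
C: 5  (via J)
D: 5  (via J)
K: 5  (via J)
G: 6  (via A)
E: 7  (via J)
H: 7  (via J)
B: 9  (via E)
Shortest route: I–J–E–B = 9.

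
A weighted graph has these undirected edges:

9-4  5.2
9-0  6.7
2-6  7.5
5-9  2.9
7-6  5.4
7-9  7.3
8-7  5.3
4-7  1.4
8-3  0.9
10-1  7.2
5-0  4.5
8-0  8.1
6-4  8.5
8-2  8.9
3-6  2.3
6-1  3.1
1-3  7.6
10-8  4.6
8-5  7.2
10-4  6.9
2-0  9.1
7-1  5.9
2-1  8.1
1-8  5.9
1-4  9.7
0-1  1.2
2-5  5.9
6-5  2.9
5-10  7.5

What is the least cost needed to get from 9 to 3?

Enumerating some paths:
9–5–8–3: 2.9+7.2+0.9 = 11
9–4–7–8–3: 5.2+1.4+5.3+0.9 = 12.8
9–5–6–3: 2.9+2.9+2.3 = 8.1
The minimum is 8.1 via 9–5–6–3.

8.1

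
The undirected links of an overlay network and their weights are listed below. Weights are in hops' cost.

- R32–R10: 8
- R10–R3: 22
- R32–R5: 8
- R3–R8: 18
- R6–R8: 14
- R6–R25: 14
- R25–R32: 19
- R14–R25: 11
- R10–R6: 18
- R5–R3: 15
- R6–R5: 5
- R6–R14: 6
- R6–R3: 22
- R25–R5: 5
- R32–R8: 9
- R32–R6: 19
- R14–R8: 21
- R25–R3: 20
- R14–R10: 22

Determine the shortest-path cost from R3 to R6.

20 hops' cost

Enumerating some paths:
R3 → R5 → R6: 15+5 = 20
R3 → R6: 22 = 22
The minimum is 20 hops' cost via R3 → R5 → R6.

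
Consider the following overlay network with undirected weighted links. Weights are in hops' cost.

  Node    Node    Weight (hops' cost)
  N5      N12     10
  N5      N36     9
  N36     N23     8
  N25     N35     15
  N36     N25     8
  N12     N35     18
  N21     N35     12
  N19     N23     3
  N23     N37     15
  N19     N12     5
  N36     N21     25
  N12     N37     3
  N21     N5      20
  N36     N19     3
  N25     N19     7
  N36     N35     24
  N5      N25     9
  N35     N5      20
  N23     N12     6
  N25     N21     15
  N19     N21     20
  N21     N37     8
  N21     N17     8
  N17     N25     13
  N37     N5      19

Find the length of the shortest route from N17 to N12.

Settle nodes by increasing distance from N17:
N17: 0
N21: 8  (via N17)
N25: 13  (via N17)
N37: 16  (via N21)
N12: 19  (via N37)
Shortest route: N17 → N21 → N37 → N12 = 19 hops' cost.

19 hops' cost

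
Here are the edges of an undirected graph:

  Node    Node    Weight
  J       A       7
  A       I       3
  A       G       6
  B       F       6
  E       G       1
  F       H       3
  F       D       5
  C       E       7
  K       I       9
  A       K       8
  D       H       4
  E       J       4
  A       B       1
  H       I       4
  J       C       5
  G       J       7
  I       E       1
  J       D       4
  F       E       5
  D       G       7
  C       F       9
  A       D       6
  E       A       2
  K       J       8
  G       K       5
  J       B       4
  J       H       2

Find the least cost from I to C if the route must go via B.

13

Best I to B: I–A–B costing 4
Best B to C: B–J–C costing 9
Total via B: 4 + 9 = 13.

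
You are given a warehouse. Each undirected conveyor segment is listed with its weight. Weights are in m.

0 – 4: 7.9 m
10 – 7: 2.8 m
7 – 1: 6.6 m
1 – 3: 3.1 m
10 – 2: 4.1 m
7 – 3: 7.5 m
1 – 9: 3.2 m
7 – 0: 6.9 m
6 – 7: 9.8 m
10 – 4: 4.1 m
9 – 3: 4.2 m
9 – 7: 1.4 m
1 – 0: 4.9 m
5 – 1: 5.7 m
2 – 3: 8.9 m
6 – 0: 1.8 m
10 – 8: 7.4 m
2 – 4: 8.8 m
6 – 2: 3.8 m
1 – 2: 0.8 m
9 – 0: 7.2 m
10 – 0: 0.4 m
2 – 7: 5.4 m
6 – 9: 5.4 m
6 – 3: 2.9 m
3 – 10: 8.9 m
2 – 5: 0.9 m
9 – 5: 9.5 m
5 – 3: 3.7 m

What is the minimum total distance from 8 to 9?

11.6 m

Settle nodes by increasing distance from 8:
8: 0
10: 7.4  (via 8)
0: 7.8  (via 10)
6: 9.6  (via 0)
7: 10.2  (via 10)
2: 11.5  (via 10)
4: 11.5  (via 10)
9: 11.6  (via 7)
Shortest route: 8–10–7–9 = 11.6 m.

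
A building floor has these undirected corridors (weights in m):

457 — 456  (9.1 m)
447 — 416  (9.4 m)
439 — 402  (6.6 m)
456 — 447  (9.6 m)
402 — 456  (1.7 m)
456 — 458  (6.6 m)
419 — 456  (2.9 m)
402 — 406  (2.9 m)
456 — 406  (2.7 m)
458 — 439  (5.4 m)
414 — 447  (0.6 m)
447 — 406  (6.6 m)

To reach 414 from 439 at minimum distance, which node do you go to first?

402

Enumerating some paths:
439–402–406–447–414: 6.6+2.9+6.6+0.6 = 16.7
439–402–456–447–414: 6.6+1.7+9.6+0.6 = 18.5
439–402–456–406–447–414: 6.6+1.7+2.7+6.6+0.6 = 18.2
Cheapest is 439–402–406–447–414 at 16.7 m.
So from 439 the first move is to 402.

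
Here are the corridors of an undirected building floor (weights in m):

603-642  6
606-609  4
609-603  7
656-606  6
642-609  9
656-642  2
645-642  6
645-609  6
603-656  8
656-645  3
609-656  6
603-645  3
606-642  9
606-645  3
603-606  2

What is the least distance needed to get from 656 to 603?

6 m

Enumerating some paths:
656 → 642 → 603: 2+6 = 8
656 → 603: 8 = 8
656 → 645 → 603: 3+3 = 6
The minimum is 6 m via 656 → 645 → 603.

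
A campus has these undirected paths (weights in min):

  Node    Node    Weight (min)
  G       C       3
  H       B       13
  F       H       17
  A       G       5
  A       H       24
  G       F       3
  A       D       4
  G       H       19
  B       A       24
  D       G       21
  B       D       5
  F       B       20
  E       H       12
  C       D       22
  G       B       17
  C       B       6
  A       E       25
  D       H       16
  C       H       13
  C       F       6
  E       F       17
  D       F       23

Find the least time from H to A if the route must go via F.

Shortest H→F: H → F = 17
Shortest F→A: F → G → A = 8
Total via F: 17 + 8 = 25 min.

25 min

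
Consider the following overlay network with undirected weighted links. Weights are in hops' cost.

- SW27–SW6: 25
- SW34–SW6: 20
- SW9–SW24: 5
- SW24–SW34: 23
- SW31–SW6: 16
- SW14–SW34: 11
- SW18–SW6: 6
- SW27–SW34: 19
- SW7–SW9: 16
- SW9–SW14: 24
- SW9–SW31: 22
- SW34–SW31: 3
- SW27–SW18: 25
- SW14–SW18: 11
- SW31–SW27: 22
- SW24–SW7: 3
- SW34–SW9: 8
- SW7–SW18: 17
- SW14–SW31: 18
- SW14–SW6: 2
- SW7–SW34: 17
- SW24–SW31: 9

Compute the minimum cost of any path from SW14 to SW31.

14 hops' cost

Enumerating some paths:
SW14 - SW6 - SW31: 2+16 = 18
SW14 - SW34 - SW31: 11+3 = 14
Cheapest is SW14 - SW34 - SW31 at 14 hops' cost.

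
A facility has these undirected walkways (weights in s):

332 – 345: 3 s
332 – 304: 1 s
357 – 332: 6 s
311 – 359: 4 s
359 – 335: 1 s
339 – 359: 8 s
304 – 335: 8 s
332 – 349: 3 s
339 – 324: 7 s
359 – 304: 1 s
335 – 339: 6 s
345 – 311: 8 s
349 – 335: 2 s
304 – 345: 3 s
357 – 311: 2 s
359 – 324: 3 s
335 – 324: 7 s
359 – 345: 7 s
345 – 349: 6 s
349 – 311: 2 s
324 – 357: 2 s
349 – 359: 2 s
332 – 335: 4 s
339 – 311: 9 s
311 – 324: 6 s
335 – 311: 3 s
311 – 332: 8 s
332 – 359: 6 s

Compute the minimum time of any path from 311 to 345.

Shortest distances from 311:
311: 0
357: 2  (via 311)
349: 2  (via 311)
335: 3  (via 311)
324: 4  (via 357)
359: 4  (via 311)
332: 5  (via 349)
304: 5  (via 359)
345: 8  (via 311)
Shortest route: 311–345 = 8 s.

8 s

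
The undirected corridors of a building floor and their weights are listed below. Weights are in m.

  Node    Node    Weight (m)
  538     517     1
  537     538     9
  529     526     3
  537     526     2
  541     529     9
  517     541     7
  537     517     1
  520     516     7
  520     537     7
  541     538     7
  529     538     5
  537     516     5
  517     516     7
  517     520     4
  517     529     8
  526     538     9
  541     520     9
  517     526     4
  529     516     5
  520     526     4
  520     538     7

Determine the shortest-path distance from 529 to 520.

Running Dijkstra from 529:
529: 0
526: 3  (via 529)
538: 5  (via 529)
516: 5  (via 529)
537: 5  (via 526)
517: 6  (via 538)
520: 7  (via 526)
Shortest route: 529 → 526 → 520 = 7 m.

7 m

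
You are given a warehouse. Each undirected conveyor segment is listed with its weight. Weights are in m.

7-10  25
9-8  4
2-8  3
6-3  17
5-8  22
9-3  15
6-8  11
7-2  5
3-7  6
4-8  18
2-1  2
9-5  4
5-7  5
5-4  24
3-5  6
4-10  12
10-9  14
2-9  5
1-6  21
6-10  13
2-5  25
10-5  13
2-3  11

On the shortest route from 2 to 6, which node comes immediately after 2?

8

Compare a few routes:
2–1–6: 2+21 = 23
2–9–8–6: 5+4+11 = 20
2–8–6: 3+11 = 14
Cheapest is 2–8–6 at 14 m.
So from 2 the first move is to 8.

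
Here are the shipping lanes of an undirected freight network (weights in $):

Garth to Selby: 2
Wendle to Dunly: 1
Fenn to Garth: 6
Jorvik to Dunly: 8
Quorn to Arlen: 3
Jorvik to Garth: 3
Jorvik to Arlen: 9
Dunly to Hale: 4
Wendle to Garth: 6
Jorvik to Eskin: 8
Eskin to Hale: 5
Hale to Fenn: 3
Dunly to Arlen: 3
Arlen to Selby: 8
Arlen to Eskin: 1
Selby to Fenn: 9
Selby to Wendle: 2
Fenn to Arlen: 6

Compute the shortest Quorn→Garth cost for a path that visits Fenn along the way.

Shortest Quorn→Fenn: Quorn–Arlen–Fenn = 9
Best Fenn to Garth: Fenn–Garth costing 6
Total via Fenn: 9 + 6 = $15.

$15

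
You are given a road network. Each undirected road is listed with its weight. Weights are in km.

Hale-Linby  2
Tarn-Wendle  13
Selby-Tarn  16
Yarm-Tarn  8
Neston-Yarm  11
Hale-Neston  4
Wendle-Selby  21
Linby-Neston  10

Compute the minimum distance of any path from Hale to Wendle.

Shortest distances from Hale:
Hale: 0
Linby: 2  (via Hale)
Neston: 4  (via Hale)
Yarm: 15  (via Neston)
Tarn: 23  (via Yarm)
Wendle: 36  (via Tarn)
Shortest route: Hale → Neston → Yarm → Tarn → Wendle = 36 km.

36 km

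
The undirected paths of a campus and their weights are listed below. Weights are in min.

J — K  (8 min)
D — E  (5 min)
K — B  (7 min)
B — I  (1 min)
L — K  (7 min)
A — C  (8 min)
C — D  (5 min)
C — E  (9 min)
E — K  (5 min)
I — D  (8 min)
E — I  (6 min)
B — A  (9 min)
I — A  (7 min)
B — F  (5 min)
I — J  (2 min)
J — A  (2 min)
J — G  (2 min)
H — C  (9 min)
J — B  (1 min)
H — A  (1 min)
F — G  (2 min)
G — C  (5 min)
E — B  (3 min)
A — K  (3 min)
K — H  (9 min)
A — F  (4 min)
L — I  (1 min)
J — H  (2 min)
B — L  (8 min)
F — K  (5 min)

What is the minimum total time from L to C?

10 min

Candidate routes:
L - I - J - G - C: 1+2+2+5 = 10
L - I - J - A - C: 1+2+2+8 = 13
The minimum is 10 min via L - I - J - G - C.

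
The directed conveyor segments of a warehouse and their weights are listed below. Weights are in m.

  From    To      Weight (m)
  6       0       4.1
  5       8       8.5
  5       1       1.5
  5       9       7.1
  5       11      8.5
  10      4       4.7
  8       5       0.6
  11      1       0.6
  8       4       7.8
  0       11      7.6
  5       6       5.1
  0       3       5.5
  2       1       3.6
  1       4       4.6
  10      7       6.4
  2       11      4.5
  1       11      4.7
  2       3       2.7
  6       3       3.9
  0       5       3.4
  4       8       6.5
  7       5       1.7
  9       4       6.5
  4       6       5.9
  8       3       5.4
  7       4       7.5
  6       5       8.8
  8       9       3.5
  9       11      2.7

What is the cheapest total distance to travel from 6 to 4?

13.6 m

Candidate routes:
6 - 0 - 11 - 1 - 4: 4.1+7.6+0.6+4.6 = 16.9
6 - 0 - 5 - 1 - 4: 4.1+3.4+1.5+4.6 = 13.6
6 - 5 - 1 - 4: 8.8+1.5+4.6 = 14.9
6 - 0 - 5 - 9 - 4: 4.1+3.4+7.1+6.5 = 21.1
The minimum is 13.6 m via 6 - 0 - 5 - 1 - 4.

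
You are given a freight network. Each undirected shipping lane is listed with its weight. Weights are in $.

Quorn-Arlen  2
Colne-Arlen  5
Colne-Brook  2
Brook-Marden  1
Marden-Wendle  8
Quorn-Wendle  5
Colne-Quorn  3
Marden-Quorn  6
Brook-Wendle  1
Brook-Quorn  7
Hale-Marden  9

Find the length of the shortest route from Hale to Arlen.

Compare a few routes:
Hale → Marden → Brook → Quorn → Arlen: 9+1+7+2 = 19
Hale → Marden → Brook → Wendle → Quorn → Arlen: 9+1+1+5+2 = 18
Hale → Marden → Brook → Colne → Arlen: 9+1+2+5 = 17
The minimum is $17 via Hale → Marden → Brook → Colne → Arlen.

$17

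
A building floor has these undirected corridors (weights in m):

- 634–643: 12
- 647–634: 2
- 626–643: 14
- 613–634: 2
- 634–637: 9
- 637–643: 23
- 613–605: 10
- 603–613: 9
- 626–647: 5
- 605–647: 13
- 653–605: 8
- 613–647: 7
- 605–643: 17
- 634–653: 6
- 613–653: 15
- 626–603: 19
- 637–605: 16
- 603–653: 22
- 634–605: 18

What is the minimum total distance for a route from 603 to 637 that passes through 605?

35 m

Shortest 603→605: 603 → 613 → 605 = 19
Best 605 to 637: 605 → 637 costing 16
Total via 605: 19 + 16 = 35 m.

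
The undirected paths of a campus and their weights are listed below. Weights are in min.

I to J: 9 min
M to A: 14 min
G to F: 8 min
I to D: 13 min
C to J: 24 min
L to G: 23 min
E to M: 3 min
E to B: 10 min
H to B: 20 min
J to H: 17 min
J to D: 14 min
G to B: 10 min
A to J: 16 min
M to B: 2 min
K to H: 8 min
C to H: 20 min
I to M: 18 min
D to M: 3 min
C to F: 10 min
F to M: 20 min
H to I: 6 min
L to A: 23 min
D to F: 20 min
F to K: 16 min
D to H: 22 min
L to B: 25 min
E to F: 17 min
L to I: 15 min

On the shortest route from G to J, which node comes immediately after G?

B

Candidate routes:
G → B → M → D → J: 10+2+3+14 = 29
G → B → M → I → J: 10+2+18+9 = 39
G → B → M → D → I → J: 10+2+3+13+9 = 37
Cheapest is G → B → M → D → J at 29 min.
So from G the first move is to B.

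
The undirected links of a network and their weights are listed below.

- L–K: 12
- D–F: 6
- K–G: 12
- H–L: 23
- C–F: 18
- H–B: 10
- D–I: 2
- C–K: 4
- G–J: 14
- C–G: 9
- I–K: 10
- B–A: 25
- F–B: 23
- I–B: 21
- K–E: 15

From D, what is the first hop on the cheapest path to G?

Candidate routes:
D → I → K → C → G: 2+10+4+9 = 25
D → I → K → G: 2+10+12 = 24
Cheapest is D → I → K → G at 24.
So from D the first move is to I.

I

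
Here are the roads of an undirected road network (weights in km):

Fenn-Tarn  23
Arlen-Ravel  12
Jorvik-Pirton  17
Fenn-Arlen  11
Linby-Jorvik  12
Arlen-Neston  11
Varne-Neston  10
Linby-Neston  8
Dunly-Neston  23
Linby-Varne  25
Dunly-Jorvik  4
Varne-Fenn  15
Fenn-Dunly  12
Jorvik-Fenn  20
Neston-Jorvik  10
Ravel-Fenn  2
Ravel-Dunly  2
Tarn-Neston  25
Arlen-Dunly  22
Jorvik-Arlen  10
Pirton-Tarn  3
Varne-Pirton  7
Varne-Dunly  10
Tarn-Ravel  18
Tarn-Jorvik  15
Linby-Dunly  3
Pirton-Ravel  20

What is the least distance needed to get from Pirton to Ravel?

Settle nodes by increasing distance from Pirton:
Pirton: 0
Tarn: 3  (via Pirton)
Varne: 7  (via Pirton)
Jorvik: 17  (via Pirton)
Dunly: 17  (via Varne)
Neston: 17  (via Varne)
Ravel: 19  (via Dunly)
Shortest route: Pirton → Varne → Dunly → Ravel = 19 km.

19 km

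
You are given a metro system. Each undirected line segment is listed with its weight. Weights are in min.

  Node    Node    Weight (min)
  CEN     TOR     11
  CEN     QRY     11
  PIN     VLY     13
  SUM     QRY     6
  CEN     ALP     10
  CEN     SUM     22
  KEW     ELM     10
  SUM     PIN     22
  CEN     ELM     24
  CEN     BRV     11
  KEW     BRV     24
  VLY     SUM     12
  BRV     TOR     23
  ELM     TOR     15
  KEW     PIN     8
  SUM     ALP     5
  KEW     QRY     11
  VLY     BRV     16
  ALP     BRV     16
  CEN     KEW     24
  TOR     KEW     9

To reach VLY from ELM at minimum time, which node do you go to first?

Candidate routes:
ELM - KEW - PIN - VLY: 10+8+13 = 31
ELM - KEW - QRY - SUM - VLY: 10+11+6+12 = 39
The minimum is 31 min via ELM - KEW - PIN - VLY.
So from ELM the first move is to KEW.

KEW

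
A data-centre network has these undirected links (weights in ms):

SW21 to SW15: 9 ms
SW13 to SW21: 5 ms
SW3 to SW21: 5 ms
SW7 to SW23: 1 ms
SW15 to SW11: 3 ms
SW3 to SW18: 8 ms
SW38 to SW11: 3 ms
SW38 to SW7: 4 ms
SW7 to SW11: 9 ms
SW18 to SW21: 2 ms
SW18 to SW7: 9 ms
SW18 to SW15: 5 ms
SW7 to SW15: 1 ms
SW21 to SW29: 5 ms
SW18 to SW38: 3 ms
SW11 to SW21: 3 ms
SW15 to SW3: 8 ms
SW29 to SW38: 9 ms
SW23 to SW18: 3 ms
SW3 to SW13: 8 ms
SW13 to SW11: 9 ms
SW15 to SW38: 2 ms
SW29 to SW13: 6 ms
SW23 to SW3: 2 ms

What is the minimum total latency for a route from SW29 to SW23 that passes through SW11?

Shortest SW29→SW11: SW29–SW21–SW11 = 8
Best SW11 to SW23: SW11–SW15–SW7–SW23 costing 5
Total via SW11: 8 + 5 = 13 ms.

13 ms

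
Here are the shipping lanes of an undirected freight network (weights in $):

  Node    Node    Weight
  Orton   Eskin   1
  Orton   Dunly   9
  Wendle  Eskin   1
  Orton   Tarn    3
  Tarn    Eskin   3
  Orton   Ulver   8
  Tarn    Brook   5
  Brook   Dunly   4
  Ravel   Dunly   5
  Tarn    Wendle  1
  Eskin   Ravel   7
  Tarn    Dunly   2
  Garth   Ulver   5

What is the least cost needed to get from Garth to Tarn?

$16

Compare a few routes:
Garth–Ulver–Orton–Eskin–Tarn: 5+8+1+3 = 17
Garth–Ulver–Orton–Tarn: 5+8+3 = 16
Cheapest is Garth–Ulver–Orton–Tarn at $16.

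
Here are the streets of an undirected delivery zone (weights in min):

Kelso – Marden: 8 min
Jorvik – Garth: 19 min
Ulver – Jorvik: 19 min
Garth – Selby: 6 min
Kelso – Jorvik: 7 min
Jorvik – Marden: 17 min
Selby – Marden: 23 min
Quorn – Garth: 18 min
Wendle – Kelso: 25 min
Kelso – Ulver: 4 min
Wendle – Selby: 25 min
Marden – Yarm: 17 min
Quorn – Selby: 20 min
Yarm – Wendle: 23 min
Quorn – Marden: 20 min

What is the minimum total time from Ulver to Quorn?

32 min

Enumerating some paths:
Ulver → Jorvik → Kelso → Marden → Quorn: 19+7+8+20 = 54
Ulver → Kelso → Jorvik → Garth → Quorn: 4+7+19+18 = 48
Ulver → Kelso → Marden → Quorn: 4+8+20 = 32
Ulver → Kelso → Jorvik → Marden → Quorn: 4+7+17+20 = 48
Cheapest is Ulver → Kelso → Marden → Quorn at 32 min.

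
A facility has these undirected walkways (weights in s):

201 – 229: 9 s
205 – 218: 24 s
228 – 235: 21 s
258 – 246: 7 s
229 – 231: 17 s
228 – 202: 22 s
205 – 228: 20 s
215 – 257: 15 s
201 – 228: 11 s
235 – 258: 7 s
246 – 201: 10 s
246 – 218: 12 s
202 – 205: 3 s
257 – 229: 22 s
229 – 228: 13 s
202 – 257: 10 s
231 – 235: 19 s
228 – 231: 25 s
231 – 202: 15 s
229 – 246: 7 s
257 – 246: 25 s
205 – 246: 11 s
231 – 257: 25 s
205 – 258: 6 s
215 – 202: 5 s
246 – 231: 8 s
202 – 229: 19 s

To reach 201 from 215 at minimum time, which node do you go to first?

Enumerating some paths:
215 → 202 → 205 → 258 → 246 → 201: 5+3+6+7+10 = 31
215 → 202 → 229 → 201: 5+19+9 = 33
215 → 202 → 205 → 246 → 229 → 201: 5+3+11+7+9 = 35
215 → 202 → 205 → 246 → 201: 5+3+11+10 = 29
Cheapest is 215 → 202 → 205 → 246 → 201 at 29 s.
So from 215 the first move is to 202.

202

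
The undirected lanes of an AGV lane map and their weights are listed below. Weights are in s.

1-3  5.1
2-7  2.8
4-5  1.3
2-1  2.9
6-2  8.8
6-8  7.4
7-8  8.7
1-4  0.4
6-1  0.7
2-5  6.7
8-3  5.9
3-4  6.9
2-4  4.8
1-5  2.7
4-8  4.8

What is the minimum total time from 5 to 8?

Candidate routes:
5–1–6–8: 2.7+0.7+7.4 = 10.8
5–1–4–8: 2.7+0.4+4.8 = 7.9
5–4–8: 1.3+4.8 = 6.1
5–4–1–6–8: 1.3+0.4+0.7+7.4 = 9.8
Cheapest is 5–4–8 at 6.1 s.

6.1 s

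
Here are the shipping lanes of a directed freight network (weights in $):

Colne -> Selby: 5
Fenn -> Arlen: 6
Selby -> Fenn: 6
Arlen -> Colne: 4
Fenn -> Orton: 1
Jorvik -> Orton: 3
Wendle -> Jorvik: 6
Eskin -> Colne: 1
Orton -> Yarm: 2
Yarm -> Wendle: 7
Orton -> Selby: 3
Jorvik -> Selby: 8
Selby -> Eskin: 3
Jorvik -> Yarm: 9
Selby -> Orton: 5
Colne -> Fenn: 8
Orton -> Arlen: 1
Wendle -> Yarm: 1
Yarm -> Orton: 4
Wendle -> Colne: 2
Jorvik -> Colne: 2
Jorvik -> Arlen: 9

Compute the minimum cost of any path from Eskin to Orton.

$10

Running Dijkstra from Eskin:
Eskin: 0
Colne: 1  (via Eskin)
Selby: 6  (via Colne)
Fenn: 9  (via Colne)
Orton: 10  (via Fenn)
Shortest route: Eskin–Colne–Fenn–Orton = $10.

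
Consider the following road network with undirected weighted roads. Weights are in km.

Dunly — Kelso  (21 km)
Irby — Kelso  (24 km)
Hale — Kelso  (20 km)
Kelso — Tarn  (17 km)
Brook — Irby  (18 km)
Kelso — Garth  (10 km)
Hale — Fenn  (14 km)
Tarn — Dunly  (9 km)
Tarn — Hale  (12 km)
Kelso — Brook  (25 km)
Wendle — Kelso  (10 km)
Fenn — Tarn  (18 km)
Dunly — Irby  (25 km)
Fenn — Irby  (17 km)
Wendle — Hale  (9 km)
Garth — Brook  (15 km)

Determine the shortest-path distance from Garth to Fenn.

Candidate routes:
Garth - Kelso - Hale - Fenn: 10+20+14 = 44
Garth - Brook - Irby - Fenn: 15+18+17 = 50
Garth - Kelso - Wendle - Hale - Fenn: 10+10+9+14 = 43
Garth - Kelso - Tarn - Fenn: 10+17+18 = 45
Cheapest is Garth - Kelso - Wendle - Hale - Fenn at 43 km.

43 km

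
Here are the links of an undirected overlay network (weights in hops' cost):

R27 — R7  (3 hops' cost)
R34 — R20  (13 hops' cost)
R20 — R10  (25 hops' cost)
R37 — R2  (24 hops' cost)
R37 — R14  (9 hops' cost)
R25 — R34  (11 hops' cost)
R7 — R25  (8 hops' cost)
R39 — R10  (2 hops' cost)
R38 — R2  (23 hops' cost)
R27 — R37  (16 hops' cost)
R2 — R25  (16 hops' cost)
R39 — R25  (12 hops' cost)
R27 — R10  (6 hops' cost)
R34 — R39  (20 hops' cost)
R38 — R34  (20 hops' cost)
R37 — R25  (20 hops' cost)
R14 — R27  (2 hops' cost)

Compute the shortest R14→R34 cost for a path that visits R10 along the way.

Shortest R14→R10: R14 → R27 → R10 = 8
Best R10 to R34: R10 → R39 → R34 costing 22
Total via R10: 8 + 22 = 30 hops' cost.

30 hops' cost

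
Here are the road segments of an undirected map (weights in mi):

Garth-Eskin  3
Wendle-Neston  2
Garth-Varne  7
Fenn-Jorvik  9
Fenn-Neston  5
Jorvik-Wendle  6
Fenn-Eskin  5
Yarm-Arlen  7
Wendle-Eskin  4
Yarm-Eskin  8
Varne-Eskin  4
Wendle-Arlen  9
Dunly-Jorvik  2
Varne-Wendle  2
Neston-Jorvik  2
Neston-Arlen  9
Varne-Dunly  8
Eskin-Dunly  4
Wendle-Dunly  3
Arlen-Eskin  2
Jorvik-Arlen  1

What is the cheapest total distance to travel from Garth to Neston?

Settle nodes by increasing distance from Garth:
Garth: 0
Eskin: 3  (via Garth)
Arlen: 5  (via Eskin)
Jorvik: 6  (via Arlen)
Dunly: 7  (via Eskin)
Varne: 7  (via Garth)
Wendle: 7  (via Eskin)
Fenn: 8  (via Eskin)
Neston: 8  (via Jorvik)
Shortest route: Garth–Eskin–Arlen–Jorvik–Neston = 8 mi.

8 mi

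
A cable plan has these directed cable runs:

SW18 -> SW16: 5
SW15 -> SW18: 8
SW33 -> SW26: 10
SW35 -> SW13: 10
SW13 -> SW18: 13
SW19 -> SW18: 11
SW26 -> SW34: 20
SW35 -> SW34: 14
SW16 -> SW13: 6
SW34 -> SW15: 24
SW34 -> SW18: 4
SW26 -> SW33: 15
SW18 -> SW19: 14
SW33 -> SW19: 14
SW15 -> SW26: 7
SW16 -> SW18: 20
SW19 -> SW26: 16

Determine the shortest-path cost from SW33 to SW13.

Compare a few routes:
SW33–SW19–SW18–SW16–SW13: 14+11+5+6 = 36
SW33–SW19–SW26–SW34–SW18–SW16–SW13: 14+16+20+4+5+6 = 65
SW33–SW26–SW34–SW18–SW16–SW13: 10+20+4+5+6 = 45
The minimum is 36 via SW33–SW19–SW18–SW16–SW13.

36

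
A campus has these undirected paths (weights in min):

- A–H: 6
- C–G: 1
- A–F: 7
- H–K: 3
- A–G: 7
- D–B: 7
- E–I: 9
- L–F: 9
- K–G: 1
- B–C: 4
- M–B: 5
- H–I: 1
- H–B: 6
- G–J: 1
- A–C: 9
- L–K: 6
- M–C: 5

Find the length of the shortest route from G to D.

12 min

Candidate routes:
G–K–H–B–D: 1+3+6+7 = 17
G–A–H–B–D: 7+6+6+7 = 26
G–C–M–B–D: 1+5+5+7 = 18
G–C–B–D: 1+4+7 = 12
The minimum is 12 min via G–C–B–D.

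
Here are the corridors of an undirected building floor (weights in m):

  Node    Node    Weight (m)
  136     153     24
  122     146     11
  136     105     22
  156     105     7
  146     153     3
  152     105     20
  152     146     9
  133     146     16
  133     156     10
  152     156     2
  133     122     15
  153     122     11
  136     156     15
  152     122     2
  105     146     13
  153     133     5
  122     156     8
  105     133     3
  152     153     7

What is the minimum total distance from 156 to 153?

9 m

Candidate routes:
156 - 152 - 146 - 153: 2+9+3 = 14
156 - 152 - 153: 2+7 = 9
Cheapest is 156 - 152 - 153 at 9 m.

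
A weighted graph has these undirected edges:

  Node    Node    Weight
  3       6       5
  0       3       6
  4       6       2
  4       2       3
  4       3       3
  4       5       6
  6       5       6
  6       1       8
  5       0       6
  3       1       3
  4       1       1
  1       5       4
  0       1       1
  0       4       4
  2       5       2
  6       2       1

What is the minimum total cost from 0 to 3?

4

Settle nodes by increasing distance from 0:
0: 0
1: 1  (via 0)
4: 2  (via 1)
3: 4  (via 1)
Shortest route: 0 → 1 → 3 = 4.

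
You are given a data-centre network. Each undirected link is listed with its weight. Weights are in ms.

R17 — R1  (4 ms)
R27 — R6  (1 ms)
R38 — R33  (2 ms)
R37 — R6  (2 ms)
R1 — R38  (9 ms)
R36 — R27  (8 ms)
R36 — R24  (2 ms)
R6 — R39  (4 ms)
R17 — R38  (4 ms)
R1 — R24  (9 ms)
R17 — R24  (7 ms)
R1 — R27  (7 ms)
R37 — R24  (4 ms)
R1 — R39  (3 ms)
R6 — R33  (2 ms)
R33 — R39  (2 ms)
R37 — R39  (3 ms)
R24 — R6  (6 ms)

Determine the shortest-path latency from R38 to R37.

Enumerating some paths:
R38 → R33 → R6 → R39 → R37: 2+2+4+3 = 11
R38 → R33 → R6 → R37: 2+2+2 = 6
R38 → R33 → R39 → R6 → R37: 2+2+4+2 = 10
R38 → R33 → R39 → R37: 2+2+3 = 7
The minimum is 6 ms via R38 → R33 → R6 → R37.

6 ms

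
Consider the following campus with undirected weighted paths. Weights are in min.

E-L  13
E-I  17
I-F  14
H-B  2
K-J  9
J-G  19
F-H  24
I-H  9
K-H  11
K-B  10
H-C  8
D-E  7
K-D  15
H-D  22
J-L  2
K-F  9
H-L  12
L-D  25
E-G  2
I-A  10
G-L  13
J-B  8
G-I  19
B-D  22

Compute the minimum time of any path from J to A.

29 min

Compare a few routes:
J–L–H–I–A: 2+12+9+10 = 33
J–B–H–I–A: 8+2+9+10 = 29
J–K–H–I–A: 9+11+9+10 = 39
The minimum is 29 min via J–B–H–I–A.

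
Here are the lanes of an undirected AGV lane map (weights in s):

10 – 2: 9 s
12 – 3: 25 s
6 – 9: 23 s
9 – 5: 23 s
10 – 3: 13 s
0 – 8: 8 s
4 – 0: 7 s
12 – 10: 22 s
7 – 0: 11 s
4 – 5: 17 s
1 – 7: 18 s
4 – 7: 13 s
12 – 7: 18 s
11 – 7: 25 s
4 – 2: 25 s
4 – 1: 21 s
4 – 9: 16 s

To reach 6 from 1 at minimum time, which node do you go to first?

Candidate routes:
1 - 4 - 9 - 6: 21+16+23 = 60
1 - 7 - 4 - 9 - 6: 18+13+16+23 = 70
The minimum is 60 s via 1 - 4 - 9 - 6.
So from 1 the first move is to 4.

4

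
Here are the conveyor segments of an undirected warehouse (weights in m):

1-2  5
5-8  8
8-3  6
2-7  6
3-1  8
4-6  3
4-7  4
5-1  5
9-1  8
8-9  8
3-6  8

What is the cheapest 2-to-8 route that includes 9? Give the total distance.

21 m

Shortest 2→9: 2 → 1 → 9 = 13
Best 9 to 8: 9 → 8 costing 8
Total via 9: 13 + 8 = 21 m.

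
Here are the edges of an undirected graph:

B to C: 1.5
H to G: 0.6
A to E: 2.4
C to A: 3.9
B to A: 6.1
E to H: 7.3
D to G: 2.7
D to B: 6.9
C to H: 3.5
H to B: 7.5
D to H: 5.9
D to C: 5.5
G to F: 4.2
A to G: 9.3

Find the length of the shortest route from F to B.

Settle nodes by increasing distance from F:
F: 0
G: 4.2  (via F)
H: 4.8  (via G)
D: 6.9  (via G)
C: 8.3  (via H)
B: 9.8  (via C)
Shortest route: F → G → H → C → B = 9.8.

9.8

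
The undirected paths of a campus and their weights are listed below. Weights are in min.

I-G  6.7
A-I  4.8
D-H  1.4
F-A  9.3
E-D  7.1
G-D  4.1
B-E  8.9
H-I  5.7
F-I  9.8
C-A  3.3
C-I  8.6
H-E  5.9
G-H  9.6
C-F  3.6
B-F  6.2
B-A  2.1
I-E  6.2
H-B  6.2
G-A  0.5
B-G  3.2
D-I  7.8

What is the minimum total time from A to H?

6 min

Settle nodes by increasing distance from A:
A: 0
G: 0.5  (via A)
B: 2.1  (via A)
C: 3.3  (via A)
D: 4.6  (via G)
I: 4.8  (via A)
H: 6  (via D)
Shortest route: A → G → D → H = 6 min.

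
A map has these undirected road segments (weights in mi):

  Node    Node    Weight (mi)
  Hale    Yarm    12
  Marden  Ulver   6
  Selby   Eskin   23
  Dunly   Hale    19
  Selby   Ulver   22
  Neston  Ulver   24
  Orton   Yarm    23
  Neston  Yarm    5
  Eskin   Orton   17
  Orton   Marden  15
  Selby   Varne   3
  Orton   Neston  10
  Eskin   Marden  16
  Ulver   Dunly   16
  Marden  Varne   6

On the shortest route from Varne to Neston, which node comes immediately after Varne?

Marden

Enumerating some paths:
Varne - Marden - Ulver - Neston: 6+6+24 = 36
Varne - Marden - Orton - Neston: 6+15+10 = 31
Cheapest is Varne - Marden - Orton - Neston at 31 mi.
So from Varne the first move is to Marden.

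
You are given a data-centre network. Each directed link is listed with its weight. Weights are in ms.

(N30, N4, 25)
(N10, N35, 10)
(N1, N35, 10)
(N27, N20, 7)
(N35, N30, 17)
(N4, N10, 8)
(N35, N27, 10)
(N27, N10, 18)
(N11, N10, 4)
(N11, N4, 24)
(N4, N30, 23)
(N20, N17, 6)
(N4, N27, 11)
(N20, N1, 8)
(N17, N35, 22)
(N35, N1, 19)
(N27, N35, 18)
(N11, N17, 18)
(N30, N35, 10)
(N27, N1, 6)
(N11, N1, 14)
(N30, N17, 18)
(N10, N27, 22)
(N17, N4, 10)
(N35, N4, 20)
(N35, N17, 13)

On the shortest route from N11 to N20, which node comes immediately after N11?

N10

Candidate routes:
N11 - N10 - N35 - N27 - N20: 4+10+10+7 = 31
N11 - N10 - N27 - N20: 4+22+7 = 33
Cheapest is N11 - N10 - N35 - N27 - N20 at 31 ms.
So from N11 the first move is to N10.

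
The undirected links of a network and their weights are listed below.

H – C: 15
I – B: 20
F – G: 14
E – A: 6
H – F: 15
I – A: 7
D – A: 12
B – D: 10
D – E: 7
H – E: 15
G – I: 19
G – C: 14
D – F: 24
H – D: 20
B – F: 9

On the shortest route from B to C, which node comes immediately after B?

F

Enumerating some paths:
B → D → H → C: 10+20+15 = 45
B → D → E → H → C: 10+7+15+15 = 47
B → F → G → C: 9+14+14 = 37
B → F → H → C: 9+15+15 = 39
Cheapest is B → F → G → C at 37.
So from B the first move is to F.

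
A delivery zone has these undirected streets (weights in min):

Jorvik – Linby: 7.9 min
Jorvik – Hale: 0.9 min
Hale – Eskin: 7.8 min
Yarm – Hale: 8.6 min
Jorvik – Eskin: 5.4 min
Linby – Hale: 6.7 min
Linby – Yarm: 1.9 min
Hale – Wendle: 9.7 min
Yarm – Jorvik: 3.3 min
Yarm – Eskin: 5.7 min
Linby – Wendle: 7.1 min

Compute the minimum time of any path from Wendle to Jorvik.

10.6 min

Enumerating some paths:
Wendle → Linby → Hale → Jorvik: 7.1+6.7+0.9 = 14.7
Wendle → Linby → Yarm → Jorvik: 7.1+1.9+3.3 = 12.3
Wendle → Linby → Jorvik: 7.1+7.9 = 15
Wendle → Hale → Jorvik: 9.7+0.9 = 10.6
The minimum is 10.6 min via Wendle → Hale → Jorvik.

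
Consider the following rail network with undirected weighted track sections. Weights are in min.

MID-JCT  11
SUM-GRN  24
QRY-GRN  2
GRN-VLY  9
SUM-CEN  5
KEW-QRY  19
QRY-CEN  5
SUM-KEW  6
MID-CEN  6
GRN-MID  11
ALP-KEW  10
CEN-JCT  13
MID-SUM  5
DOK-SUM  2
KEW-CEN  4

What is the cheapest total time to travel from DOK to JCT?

18 min

Running Dijkstra from DOK:
DOK: 0
SUM: 2  (via DOK)
CEN: 7  (via SUM)
MID: 7  (via SUM)
KEW: 8  (via SUM)
QRY: 12  (via CEN)
GRN: 14  (via QRY)
ALP: 18  (via KEW)
JCT: 18  (via MID)
Shortest route: DOK → SUM → MID → JCT = 18 min.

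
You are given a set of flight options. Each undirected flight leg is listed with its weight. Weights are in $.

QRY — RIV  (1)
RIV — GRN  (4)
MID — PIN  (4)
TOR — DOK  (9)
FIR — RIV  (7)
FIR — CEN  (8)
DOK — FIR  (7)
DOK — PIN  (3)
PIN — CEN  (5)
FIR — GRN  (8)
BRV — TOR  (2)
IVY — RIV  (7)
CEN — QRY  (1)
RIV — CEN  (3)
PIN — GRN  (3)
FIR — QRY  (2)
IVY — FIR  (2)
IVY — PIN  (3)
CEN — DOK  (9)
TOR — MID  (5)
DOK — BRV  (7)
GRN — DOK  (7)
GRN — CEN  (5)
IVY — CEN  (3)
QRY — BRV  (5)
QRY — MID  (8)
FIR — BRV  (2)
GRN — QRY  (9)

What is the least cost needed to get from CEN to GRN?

$5

Running Dijkstra from CEN:
CEN: 0
QRY: 1  (via CEN)
RIV: 2  (via QRY)
FIR: 3  (via QRY)
IVY: 3  (via CEN)
BRV: 5  (via FIR)
PIN: 5  (via CEN)
GRN: 5  (via CEN)
Shortest route: CEN–GRN = $5.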